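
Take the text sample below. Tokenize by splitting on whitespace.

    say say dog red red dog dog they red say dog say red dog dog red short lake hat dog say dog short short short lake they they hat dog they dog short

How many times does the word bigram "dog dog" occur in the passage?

Scanning the 32 overlapping bigram windows for "dog dog":
  position 6–7: dog dog
  position 14–15: dog dog

2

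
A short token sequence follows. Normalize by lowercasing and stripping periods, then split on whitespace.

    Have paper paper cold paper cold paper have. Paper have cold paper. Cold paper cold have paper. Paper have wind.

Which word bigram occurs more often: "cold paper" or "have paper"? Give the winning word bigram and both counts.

"cold paper" (4 vs 3)

"cold paper": 4 occurrences
"have paper": 3 occurrences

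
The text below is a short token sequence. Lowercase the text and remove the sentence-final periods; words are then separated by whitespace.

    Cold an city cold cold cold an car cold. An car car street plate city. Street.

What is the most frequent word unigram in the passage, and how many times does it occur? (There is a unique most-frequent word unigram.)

Unigram frequencies (highest first):
  cold: 5
  an: 3
  car: 3
  city: 2
  street: 2
  plate: 1

"cold", 5 times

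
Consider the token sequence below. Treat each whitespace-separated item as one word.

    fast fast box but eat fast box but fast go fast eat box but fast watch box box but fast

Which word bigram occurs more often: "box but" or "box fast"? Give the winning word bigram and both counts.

"box but" (4 vs 0)

"box but": 4 occurrences
"box fast": 0 occurrences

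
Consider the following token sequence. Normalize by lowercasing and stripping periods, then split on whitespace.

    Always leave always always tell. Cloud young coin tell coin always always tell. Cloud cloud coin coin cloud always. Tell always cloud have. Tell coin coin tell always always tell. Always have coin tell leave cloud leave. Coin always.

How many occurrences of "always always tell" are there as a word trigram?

Scanning the 37 overlapping trigram windows for "always always tell":
  position 3–5: always always tell
  position 11–13: always always tell
  position 28–30: always always tell

3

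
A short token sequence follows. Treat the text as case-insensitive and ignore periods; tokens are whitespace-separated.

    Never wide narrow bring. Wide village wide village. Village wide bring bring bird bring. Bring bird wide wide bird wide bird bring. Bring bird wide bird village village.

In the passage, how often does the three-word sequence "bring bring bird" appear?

3

Scanning the 26 overlapping trigram windows for "bring bring bird":
  position 11–13: bring bring bird
  position 14–16: bring bring bird
  position 22–24: bring bring bird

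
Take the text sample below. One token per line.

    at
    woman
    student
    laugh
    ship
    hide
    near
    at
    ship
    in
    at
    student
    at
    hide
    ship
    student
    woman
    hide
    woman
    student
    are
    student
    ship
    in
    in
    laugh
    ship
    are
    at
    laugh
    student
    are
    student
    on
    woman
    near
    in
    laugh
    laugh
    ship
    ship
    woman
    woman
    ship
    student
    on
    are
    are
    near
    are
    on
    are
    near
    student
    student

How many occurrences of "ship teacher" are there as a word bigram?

0

Scanning the 54 overlapping bigram windows for "ship teacher":
  (none found)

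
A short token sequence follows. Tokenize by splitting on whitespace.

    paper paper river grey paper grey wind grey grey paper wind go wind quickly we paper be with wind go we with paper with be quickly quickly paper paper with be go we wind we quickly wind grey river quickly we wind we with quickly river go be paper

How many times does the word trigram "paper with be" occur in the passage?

Scanning the 47 overlapping trigram windows for "paper with be":
  position 23–25: paper with be
  position 29–31: paper with be

2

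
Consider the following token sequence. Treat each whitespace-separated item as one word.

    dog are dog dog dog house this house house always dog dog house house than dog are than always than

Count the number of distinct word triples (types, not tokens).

20 tokens → 18 trigram windows in total.
Repeated trigrams (each contributes count−1 duplicates):
  dog dog house: 2
1 duplicate windows → 18 − 1 = 17 distinct.

17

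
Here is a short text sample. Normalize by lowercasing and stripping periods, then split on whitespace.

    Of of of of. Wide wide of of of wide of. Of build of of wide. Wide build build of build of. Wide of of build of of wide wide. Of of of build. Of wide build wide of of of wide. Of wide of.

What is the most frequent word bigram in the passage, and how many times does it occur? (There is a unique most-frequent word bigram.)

"of of", 13 times

Bigram frequencies (highest first):
  of of: 13
  of wide: 8
  wide of: 7
  build of: 5
  of build: 4
  wide wide: 3
  … (3 more, each ≤ 2)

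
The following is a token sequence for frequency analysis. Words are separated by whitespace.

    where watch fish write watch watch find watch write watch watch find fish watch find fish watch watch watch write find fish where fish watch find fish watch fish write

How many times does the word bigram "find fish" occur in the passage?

Scanning the 29 overlapping bigram windows for "find fish":
  position 12–13: find fish
  position 15–16: find fish
  position 21–22: find fish
  position 26–27: find fish

4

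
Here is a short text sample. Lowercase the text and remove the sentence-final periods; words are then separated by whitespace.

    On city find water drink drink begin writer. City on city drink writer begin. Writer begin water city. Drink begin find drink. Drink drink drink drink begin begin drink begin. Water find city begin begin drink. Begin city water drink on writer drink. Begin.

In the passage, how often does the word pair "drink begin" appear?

Scanning the 43 overlapping bigram windows for "drink begin":
  position 6–7: drink begin
  position 19–20: drink begin
  position 26–27: drink begin
  position 29–30: drink begin
  position 36–37: drink begin
  position 43–44: drink begin

6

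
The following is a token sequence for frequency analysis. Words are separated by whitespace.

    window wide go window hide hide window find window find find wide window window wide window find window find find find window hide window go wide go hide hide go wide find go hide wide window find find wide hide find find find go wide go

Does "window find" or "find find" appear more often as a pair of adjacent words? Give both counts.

"find find" (6 vs 5)

"window find": 5 occurrences
"find find": 6 occurrences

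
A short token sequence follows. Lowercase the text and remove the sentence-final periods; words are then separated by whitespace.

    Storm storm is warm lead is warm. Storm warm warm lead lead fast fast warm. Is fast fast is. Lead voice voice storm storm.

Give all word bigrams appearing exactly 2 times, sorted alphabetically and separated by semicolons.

Bigram counts meeting the condition (exactly 2 times):
  fast fast: 2
  is warm: 2
  storm storm: 2
  warm lead: 2

fast fast; is warm; storm storm; warm lead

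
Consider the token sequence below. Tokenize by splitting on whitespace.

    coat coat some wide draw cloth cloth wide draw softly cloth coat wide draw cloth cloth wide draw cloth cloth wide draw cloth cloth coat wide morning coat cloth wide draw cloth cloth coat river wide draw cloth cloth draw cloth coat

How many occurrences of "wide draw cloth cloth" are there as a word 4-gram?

Scanning the 39 overlapping 4-gram windows for "wide draw cloth cloth":
  position 4–7: wide draw cloth cloth
  position 13–16: wide draw cloth cloth
  position 17–20: wide draw cloth cloth
  position 21–24: wide draw cloth cloth
  position 30–33: wide draw cloth cloth
  position 36–39: wide draw cloth cloth

6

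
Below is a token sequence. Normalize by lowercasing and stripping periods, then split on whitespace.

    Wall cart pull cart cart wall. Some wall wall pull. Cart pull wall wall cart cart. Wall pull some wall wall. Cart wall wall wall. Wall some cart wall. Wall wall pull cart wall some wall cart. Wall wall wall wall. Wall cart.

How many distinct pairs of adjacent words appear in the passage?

43 tokens → 42 bigram windows in total.
Repeated bigrams (each contributes count−1 duplicates):
  wall wall: 12
  cart wall: 6
  wall cart: 5
  pull cart: 3
  some wall: 3
  wall pull: 3
  wall some: 3
  cart cart: 2
  … (1 more repeated)
30 duplicate windows → 42 − 30 = 12 distinct.

12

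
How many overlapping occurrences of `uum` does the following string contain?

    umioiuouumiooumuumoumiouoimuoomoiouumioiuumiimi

Sliding a length-3 window over the 47 characters (45 positions):
  position 8–10: uum
  position 16–18: uum
  position 35–37: uum
  position 41–43: uum

4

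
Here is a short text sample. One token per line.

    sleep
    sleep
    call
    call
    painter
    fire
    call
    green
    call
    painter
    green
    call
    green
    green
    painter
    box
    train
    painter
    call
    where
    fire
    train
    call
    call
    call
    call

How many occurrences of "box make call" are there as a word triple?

Scanning the 24 overlapping trigram windows for "box make call":
  (none found)

0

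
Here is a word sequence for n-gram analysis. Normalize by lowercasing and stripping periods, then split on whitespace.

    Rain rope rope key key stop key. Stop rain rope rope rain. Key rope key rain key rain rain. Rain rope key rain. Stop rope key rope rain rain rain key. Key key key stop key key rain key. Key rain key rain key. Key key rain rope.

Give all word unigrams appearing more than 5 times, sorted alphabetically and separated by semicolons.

Unigram counts meeting the condition (more than 5 times):
  key: 20
  rain: 15
  rope: 9

key; rain; rope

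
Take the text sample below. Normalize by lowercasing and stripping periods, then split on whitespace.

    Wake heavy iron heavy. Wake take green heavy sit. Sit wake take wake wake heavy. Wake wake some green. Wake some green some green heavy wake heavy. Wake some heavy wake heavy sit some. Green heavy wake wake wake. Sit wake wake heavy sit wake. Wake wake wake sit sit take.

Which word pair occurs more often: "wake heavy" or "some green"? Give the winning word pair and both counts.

"wake heavy" (5 vs 4)

"wake heavy": 5 occurrences
"some green": 4 occurrences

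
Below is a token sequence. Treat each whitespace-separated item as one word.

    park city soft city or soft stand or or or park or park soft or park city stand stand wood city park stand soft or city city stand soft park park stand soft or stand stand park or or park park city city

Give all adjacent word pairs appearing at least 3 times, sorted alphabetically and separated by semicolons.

Bigram counts meeting the condition (at least 3 times):
  or or: 3
  or park: 4
  park city: 3
  soft or: 3
  stand soft: 3

or or; or park; park city; soft or; stand soft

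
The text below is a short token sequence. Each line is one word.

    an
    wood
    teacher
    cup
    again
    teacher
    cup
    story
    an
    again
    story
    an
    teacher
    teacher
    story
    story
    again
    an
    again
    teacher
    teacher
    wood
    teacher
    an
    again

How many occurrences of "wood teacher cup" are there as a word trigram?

1

Scanning the 23 overlapping trigram windows for "wood teacher cup":
  position 2–4: wood teacher cup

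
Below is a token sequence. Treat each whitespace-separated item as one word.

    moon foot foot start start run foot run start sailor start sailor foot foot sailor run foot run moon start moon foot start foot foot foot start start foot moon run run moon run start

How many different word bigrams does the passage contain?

20

35 tokens → 34 bigram windows in total.
Repeated bigrams (each contributes count−1 duplicates):
  foot foot: 4
  foot start: 3
  foot run: 2
  moon foot: 2
  moon run: 2
  run foot: 2
  run moon: 2
  run start: 2
  … (3 more repeated)
14 duplicate windows → 34 − 14 = 20 distinct.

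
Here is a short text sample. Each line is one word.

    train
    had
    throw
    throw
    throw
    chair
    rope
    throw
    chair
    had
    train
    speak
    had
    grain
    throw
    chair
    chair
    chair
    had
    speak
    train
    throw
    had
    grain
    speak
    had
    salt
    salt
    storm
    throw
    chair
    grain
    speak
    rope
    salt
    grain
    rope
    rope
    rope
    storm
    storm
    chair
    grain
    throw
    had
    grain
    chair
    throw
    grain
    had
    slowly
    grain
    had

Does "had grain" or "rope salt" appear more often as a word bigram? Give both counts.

"had grain" (3 vs 1)

"had grain": 3 occurrences
"rope salt": 1 occurrence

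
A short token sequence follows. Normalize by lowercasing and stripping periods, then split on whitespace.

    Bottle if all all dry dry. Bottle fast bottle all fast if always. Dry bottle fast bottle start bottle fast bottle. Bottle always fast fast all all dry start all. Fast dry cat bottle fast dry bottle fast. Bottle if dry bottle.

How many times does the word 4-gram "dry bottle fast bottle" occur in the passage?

3

Scanning the 39 overlapping 4-gram windows for "dry bottle fast bottle":
  position 6–9: dry bottle fast bottle
  position 14–17: dry bottle fast bottle
  position 36–39: dry bottle fast bottle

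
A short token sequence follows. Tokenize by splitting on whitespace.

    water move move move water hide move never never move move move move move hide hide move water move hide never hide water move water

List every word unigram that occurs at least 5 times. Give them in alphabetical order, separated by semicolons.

hide; move; water

Unigram counts meeting the condition (at least 5 times):
  hide: 5
  move: 12
  water: 5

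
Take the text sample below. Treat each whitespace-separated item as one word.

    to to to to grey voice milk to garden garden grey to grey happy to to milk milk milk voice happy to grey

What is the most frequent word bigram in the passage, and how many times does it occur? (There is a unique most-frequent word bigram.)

"to to", 4 times

Bigram frequencies (highest first):
  to to: 4
  to grey: 3
  happy to: 2
  milk milk: 2
  grey voice: 1
  voice milk: 1
  … (9 more, each ≤ 1)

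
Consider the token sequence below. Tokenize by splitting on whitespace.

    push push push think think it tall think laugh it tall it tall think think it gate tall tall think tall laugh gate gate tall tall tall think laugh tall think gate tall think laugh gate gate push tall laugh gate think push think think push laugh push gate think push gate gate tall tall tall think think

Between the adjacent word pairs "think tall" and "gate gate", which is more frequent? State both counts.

"think tall": 1 occurrence
"gate gate": 3 occurrences

"gate gate" (3 vs 1)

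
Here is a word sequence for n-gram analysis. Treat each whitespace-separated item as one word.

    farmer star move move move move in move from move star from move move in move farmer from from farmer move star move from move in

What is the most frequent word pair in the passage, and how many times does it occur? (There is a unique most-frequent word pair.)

"move move", 4 times

Bigram frequencies (highest first):
  move move: 4
  move in: 3
  from move: 3
  star move: 2
  in move: 2
  move from: 2
  … (8 more, each ≤ 2)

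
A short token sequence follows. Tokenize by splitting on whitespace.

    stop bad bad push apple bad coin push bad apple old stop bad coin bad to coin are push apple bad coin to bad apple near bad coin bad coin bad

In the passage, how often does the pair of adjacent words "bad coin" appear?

Scanning the 30 overlapping bigram windows for "bad coin":
  position 6–7: bad coin
  position 13–14: bad coin
  position 21–22: bad coin
  position 27–28: bad coin
  position 29–30: bad coin

5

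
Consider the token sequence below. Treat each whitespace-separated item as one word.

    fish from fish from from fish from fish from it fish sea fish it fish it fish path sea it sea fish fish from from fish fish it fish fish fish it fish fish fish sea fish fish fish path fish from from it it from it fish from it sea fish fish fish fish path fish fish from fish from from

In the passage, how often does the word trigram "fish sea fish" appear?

2

Scanning the 60 overlapping trigram windows for "fish sea fish":
  position 11–13: fish sea fish
  position 35–37: fish sea fish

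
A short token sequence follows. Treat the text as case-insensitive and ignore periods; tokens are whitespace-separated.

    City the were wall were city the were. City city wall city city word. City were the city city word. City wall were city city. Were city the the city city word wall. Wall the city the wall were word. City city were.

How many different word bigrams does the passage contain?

43 tokens → 42 bigram windows in total.
Repeated bigrams (each contributes count−1 duplicates):
  city city: 6
  city the: 4
  were city: 4
  city were: 3
  city word: 3
  the city: 3
  wall were: 3
  word city: 3
  … (2 more repeated)
23 duplicate windows → 42 − 23 = 19 distinct.

19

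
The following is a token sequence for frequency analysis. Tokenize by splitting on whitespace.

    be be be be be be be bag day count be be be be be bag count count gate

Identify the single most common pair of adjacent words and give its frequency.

Bigram frequencies (highest first):
  be be: 10
  be bag: 2
  bag day: 1
  day count: 1
  count be: 1
  bag count: 1
  … (2 more, each ≤ 1)

"be be", 10 times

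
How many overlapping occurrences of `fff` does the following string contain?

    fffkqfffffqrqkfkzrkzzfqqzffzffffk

6

Sliding a length-3 window over the 33 characters (31 positions):
  position 1–3: fff
  position 6–8: fff
  position 7–9: fff
  position 8–10: fff
  position 29–31: fff
  position 30–32: fff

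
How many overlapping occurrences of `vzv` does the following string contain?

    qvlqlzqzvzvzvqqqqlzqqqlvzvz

3

Sliding a length-3 window over the 27 characters (25 positions):
  position 9–11: vzv
  position 11–13: vzv
  position 24–26: vzv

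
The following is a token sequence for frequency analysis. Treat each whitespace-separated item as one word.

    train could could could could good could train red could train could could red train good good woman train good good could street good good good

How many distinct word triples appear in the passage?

26 tokens → 24 trigram windows in total.
Repeated trigrams (each contributes count−1 duplicates):
  could could could: 2
  train could could: 2
  train good good: 2
3 duplicate windows → 24 − 3 = 21 distinct.

21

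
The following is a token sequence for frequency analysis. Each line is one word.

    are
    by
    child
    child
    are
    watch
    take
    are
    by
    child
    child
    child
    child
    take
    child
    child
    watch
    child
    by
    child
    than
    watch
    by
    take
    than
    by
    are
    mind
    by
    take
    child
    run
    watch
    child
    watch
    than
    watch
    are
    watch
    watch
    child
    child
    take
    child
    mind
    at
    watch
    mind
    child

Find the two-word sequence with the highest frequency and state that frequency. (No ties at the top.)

"child child", 6 times

Bigram frequencies (highest first):
  child child: 6
  by child: 3
  take child: 3
  watch child: 3
  are by: 2
  are watch: 2
  … (25 more, each ≤ 2)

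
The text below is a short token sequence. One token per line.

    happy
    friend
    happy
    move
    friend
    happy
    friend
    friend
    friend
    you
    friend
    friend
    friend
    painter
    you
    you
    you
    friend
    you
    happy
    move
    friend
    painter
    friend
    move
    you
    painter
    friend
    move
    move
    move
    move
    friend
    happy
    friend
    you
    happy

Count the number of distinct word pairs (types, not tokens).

16

37 tokens → 36 bigram windows in total.
Repeated bigrams (each contributes count−1 duplicates):
  friend friend: 4
  friend happy: 3
  friend you: 3
  happy friend: 3
  move friend: 3
  move move: 3
  friend move: 2
  friend painter: 2
  … (5 more repeated)
20 duplicate windows → 36 − 20 = 16 distinct.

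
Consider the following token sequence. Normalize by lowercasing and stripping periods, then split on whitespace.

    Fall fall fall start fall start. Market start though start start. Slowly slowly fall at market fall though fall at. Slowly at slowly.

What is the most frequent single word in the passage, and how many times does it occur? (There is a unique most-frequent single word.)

Unigram frequencies (highest first):
  fall: 7
  start: 5
  slowly: 4
  at: 3
  market: 2
  though: 2

"fall", 7 times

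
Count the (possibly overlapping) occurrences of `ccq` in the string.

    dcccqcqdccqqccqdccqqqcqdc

Sliding a length-3 window over the 25 characters (23 positions):
  position 3–5: ccq
  position 9–11: ccq
  position 13–15: ccq
  position 17–19: ccq

4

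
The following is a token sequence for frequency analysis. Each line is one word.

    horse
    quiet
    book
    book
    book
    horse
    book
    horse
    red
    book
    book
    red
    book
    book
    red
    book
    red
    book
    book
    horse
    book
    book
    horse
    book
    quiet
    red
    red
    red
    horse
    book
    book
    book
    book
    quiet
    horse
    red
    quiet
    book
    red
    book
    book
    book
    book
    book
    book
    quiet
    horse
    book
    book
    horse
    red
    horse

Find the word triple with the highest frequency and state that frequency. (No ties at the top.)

Trigram frequencies (highest first):
  book book book: 7
  book book horse: 4
  red book book: 4
  book red book: 4
  book horse book: 3
  horse book book: 3
  … (21 more, each ≤ 2)

"book book book", 7 times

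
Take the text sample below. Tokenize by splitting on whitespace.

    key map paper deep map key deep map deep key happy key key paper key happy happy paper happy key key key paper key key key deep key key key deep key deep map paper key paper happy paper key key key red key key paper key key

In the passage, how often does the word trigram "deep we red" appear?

0

Scanning the 46 overlapping trigram windows for "deep we red":
  (none found)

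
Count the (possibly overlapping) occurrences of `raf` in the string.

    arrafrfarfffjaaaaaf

1

Sliding a length-3 window over the 19 characters (17 positions):
  position 3–5: raf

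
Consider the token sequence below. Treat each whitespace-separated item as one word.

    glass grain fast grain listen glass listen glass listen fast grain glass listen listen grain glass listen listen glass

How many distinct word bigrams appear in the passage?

10

19 tokens → 18 bigram windows in total.
Repeated bigrams (each contributes count−1 duplicates):
  glass listen: 4
  listen glass: 3
  fast grain: 2
  grain glass: 2
  listen listen: 2
8 duplicate windows → 18 − 8 = 10 distinct.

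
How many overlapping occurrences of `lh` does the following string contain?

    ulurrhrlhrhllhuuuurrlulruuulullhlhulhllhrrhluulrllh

Sliding a length-2 window over the 51 characters (50 positions):
  position 8–9: lh
  position 13–14: lh
  position 31–32: lh
  position 33–34: lh
  position 36–37: lh
  position 39–40: lh
  position 50–51: lh

7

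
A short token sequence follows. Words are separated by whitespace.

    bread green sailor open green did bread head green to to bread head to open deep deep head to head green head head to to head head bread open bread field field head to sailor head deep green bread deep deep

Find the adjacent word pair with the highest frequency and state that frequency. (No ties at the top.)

Bigram frequencies (highest first):
  head to: 4
  bread head: 2
  head green: 2
  to to: 2
  deep deep: 2
  to head: 2
  … (25 more, each ≤ 2)

"head to", 4 times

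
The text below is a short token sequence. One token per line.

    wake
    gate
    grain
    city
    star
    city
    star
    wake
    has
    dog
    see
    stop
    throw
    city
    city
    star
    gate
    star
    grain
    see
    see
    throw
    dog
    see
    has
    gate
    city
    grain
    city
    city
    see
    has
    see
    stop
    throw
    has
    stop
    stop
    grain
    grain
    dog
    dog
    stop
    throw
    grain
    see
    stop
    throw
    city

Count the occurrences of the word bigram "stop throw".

Scanning the 48 overlapping bigram windows for "stop throw":
  position 12–13: stop throw
  position 34–35: stop throw
  position 43–44: stop throw
  position 47–48: stop throw

4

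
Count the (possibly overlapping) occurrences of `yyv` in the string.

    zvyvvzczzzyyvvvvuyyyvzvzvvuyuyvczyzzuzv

Sliding a length-3 window over the 39 characters (37 positions):
  position 11–13: yyv
  position 19–21: yyv

2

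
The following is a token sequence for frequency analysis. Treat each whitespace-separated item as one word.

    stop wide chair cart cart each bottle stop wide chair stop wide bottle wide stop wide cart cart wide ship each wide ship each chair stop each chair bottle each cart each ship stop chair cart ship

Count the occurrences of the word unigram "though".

0

Scanning the 37 tokens for "though":
  (none found)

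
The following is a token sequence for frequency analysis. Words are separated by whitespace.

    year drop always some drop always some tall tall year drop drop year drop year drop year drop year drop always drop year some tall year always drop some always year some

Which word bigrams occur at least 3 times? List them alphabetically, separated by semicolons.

drop always; drop year; year drop

Bigram counts meeting the condition (at least 3 times):
  drop always: 3
  drop year: 5
  year drop: 6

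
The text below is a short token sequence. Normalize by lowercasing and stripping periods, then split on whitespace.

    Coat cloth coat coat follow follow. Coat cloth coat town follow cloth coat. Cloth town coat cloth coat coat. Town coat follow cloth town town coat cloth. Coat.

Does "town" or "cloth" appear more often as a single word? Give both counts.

"cloth" (7 vs 5)

"town": 5 occurrences
"cloth": 7 occurrences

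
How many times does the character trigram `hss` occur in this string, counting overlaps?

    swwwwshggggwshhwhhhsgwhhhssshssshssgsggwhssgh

4

Sliding a length-3 window over the 45 characters (43 positions):
  position 25–27: hss
  position 29–31: hss
  position 33–35: hss
  position 41–43: hss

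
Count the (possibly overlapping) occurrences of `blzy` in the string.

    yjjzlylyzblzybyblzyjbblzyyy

Sliding a length-4 window over the 27 characters (24 positions):
  position 10–13: blzy
  position 16–19: blzy
  position 22–25: blzy

3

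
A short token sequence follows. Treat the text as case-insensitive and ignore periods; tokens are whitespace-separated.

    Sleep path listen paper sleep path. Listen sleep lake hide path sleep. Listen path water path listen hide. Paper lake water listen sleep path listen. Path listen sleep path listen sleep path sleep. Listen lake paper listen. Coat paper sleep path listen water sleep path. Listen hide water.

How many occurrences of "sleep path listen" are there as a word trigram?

6

Scanning the 46 overlapping trigram windows for "sleep path listen":
  position 1–3: sleep path listen
  position 5–7: sleep path listen
  position 23–25: sleep path listen
  position 28–30: sleep path listen
  position 40–42: sleep path listen
  position 44–46: sleep path listen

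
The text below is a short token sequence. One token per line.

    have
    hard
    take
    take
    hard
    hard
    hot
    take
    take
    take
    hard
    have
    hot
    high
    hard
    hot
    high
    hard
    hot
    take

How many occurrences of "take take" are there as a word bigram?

Scanning the 19 overlapping bigram windows for "take take":
  position 3–4: take take
  position 8–9: take take
  position 9–10: take take

3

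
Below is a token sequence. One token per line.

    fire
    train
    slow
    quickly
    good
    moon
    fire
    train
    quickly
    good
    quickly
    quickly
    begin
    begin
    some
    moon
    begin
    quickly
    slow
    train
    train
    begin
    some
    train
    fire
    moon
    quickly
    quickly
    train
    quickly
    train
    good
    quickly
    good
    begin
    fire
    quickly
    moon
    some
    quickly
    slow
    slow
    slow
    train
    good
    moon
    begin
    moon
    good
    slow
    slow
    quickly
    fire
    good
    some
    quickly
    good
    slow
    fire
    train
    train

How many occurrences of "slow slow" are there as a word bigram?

Scanning the 60 overlapping bigram windows for "slow slow":
  position 41–42: slow slow
  position 42–43: slow slow
  position 50–51: slow slow

3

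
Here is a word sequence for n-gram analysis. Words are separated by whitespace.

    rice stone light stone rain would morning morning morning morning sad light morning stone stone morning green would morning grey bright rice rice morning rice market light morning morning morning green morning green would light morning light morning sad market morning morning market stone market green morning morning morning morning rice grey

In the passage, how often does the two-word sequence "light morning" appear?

Scanning the 51 overlapping bigram windows for "light morning":
  position 12–13: light morning
  position 27–28: light morning
  position 35–36: light morning
  position 37–38: light morning

4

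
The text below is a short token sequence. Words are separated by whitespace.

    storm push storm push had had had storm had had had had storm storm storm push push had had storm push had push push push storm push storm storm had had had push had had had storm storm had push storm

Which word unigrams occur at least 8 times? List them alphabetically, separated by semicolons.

had; push; storm

Unigram counts meeting the condition (at least 8 times):
  had: 17
  push: 11
  storm: 13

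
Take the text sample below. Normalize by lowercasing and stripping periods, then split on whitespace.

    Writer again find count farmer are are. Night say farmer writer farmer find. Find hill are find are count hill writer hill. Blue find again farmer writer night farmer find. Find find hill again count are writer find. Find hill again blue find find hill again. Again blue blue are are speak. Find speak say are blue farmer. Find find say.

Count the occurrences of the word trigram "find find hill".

Scanning the 59 overlapping trigram windows for "find find hill":
  position 13–15: find find hill
  position 31–33: find find hill
  position 38–40: find find hill
  position 43–45: find find hill

4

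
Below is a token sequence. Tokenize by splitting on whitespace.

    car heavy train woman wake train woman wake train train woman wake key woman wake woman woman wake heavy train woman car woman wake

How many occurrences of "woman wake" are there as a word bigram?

6

Scanning the 23 overlapping bigram windows for "woman wake":
  position 4–5: woman wake
  position 7–8: woman wake
  position 11–12: woman wake
  position 14–15: woman wake
  position 17–18: woman wake
  position 23–24: woman wake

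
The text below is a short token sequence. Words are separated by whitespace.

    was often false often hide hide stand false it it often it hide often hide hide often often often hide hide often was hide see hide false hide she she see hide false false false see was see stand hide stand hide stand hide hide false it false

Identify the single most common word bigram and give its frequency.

"hide hide", 4 times

Bigram frequencies (highest first):
  hide hide: 4
  often hide: 3
  hide stand: 3
  hide often: 3
  hide false: 3
  stand hide: 3
  … (24 more, each ≤ 2)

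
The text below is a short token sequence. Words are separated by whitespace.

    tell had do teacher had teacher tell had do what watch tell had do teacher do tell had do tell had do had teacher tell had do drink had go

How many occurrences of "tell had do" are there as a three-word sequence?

6

Scanning the 28 overlapping trigram windows for "tell had do":
  position 1–3: tell had do
  position 7–9: tell had do
  position 12–14: tell had do
  position 17–19: tell had do
  position 20–22: tell had do
  position 25–27: tell had do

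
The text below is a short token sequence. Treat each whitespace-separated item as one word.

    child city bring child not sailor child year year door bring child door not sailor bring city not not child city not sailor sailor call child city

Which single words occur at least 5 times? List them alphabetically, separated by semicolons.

Unigram counts meeting the condition (at least 5 times):
  child: 6
  not: 5

child; not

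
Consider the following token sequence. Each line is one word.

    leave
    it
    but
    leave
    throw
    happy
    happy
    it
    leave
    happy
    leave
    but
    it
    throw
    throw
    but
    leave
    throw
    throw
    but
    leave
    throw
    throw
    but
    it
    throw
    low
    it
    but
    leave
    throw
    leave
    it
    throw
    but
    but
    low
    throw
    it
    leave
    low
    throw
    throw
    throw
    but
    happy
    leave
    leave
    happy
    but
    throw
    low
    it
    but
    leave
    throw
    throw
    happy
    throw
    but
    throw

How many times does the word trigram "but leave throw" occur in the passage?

5

Scanning the 59 overlapping trigram windows for "but leave throw":
  position 3–5: but leave throw
  position 16–18: but leave throw
  position 20–22: but leave throw
  position 29–31: but leave throw
  position 54–56: but leave throw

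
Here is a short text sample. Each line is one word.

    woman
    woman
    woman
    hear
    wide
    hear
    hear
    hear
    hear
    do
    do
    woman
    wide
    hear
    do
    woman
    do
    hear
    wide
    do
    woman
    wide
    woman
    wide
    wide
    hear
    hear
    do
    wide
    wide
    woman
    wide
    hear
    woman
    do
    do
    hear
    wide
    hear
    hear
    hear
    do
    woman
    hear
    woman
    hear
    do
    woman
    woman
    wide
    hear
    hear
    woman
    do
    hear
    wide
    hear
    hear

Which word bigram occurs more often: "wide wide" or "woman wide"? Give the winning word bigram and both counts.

"wide wide": 2 occurrences
"woman wide": 5 occurrences

"woman wide" (5 vs 2)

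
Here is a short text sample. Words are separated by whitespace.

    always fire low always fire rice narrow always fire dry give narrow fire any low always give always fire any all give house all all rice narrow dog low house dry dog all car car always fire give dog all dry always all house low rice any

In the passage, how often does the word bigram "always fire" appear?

5

Scanning the 46 overlapping bigram windows for "always fire":
  position 1–2: always fire
  position 4–5: always fire
  position 8–9: always fire
  position 18–19: always fire
  position 36–37: always fire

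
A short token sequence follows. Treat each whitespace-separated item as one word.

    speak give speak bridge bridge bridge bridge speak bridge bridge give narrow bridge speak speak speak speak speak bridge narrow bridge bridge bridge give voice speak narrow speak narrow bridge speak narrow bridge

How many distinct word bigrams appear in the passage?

33 tokens → 32 bigram windows in total.
Repeated bigrams (each contributes count−1 duplicates):
  bridge bridge: 6
  narrow bridge: 4
  speak speak: 4
  bridge speak: 3
  speak bridge: 3
  speak narrow: 3
  bridge give: 2
18 duplicate windows → 32 − 18 = 14 distinct.

14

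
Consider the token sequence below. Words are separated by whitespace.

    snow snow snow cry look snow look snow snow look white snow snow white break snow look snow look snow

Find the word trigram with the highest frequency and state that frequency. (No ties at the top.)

Trigram frequencies (highest first):
  snow look snow: 3
  look snow look: 2
  snow snow snow: 1
  snow snow cry: 1
  snow cry look: 1
  cry look snow: 1
  … (9 more, each ≤ 1)

"snow look snow", 3 times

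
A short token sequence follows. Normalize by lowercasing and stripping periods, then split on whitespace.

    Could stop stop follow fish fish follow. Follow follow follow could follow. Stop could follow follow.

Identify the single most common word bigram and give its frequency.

Bigram frequencies (highest first):
  follow follow: 4
  could follow: 2
  could stop: 1
  stop stop: 1
  stop follow: 1
  follow fish: 1
  … (5 more, each ≤ 1)

"follow follow", 4 times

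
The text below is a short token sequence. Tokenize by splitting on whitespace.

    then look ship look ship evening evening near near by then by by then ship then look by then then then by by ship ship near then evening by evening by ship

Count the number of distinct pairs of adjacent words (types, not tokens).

22

32 tokens → 31 bigram windows in total.
Repeated bigrams (each contributes count−1 duplicates):
  by then: 3
  by by: 2
  by ship: 2
  evening by: 2
  look ship: 2
  then by: 2
  then look: 2
  then then: 2
9 duplicate windows → 31 − 9 = 22 distinct.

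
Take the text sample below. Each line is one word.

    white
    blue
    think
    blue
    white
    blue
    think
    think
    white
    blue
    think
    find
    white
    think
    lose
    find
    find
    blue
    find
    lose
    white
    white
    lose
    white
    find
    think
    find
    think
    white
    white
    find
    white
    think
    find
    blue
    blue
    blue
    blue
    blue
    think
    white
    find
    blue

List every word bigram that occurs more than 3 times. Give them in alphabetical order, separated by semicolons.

blue blue; blue think

Bigram counts meeting the condition (more than 3 times):
  blue blue: 4
  blue think: 4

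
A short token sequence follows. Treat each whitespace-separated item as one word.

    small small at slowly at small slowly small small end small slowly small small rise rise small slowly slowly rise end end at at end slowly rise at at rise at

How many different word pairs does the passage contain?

22

31 tokens → 30 bigram windows in total.
Repeated bigrams (each contributes count−1 duplicates):
  small slowly: 3
  small small: 3
  at at: 2
  rise at: 2
  slowly rise: 2
  slowly small: 2
8 duplicate windows → 30 − 8 = 22 distinct.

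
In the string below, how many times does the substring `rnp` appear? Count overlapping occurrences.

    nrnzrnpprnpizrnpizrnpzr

4

Sliding a length-3 window over the 23 characters (21 positions):
  position 5–7: rnp
  position 9–11: rnp
  position 14–16: rnp
  position 19–21: rnp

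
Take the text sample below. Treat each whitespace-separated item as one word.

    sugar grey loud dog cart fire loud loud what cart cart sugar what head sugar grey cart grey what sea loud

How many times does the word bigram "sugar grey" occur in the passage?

2

Scanning the 20 overlapping bigram windows for "sugar grey":
  position 1–2: sugar grey
  position 15–16: sugar grey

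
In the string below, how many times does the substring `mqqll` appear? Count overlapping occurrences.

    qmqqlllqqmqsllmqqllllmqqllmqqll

Sliding a length-5 window over the 31 characters (27 positions):
  position 2–6: mqqll
  position 15–19: mqqll
  position 22–26: mqqll
  position 27–31: mqqll

4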